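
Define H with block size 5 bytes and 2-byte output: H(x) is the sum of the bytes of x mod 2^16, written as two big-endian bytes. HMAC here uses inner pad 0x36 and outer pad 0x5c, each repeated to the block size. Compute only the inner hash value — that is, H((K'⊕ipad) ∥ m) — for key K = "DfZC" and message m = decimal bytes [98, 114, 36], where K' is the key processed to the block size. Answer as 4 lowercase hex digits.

02d1

Key "DfZC" = 44 66 5a 43 is 4 bytes ≤ B = 5; zero-pad to 5 bytes: K' = 44 66 5a 43 00.
K' ⊕ ipad = 72 50 6c 75 36.
Inner input = 72 50 6c 75 36 ∥ 62 72 24.
Inner hash: sum = 114+80+108+117+54+98+114+36 = 721 → 02 d1.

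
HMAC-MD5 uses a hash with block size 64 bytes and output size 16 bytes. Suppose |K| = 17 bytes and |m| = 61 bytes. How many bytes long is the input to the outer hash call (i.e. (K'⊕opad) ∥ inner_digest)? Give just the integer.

Key is 17 ≤ 64 bytes, zero-padded: |K'| = 64.
Outer input = (K'⊕opad) ∥ H(inner) → 64 + 16 = 80 bytes.

80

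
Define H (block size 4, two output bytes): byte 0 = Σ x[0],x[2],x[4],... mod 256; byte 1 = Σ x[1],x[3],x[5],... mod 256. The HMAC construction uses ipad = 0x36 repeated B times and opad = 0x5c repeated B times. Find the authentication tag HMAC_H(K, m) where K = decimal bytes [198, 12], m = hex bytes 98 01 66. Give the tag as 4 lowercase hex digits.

Key decimal bytes [198, 12] = c6 0c is 2 bytes ≤ B = 4; zero-pad to 4 bytes: K' = c6 0c 00 00.
K' ⊕ ipad = f0 3a 36 36.  K' ⊕ opad = 9a 50 5c 5c.
Inner input = (K'⊕ipad) ∥ m = f0 3a 36 36 ∥ 98 01 66.
Inner hash: even-index sum = 548 mod 256 = 36; odd-index sum = 113 mod 256 = 113 → 24 71.
Outer input = (K'⊕opad) ∥ inner = 9a 50 5c 5c ∥ 24 71.
Outer hash (tag): even-index sum = 282 mod 256 = 26; odd-index sum = 285 mod 256 = 29 → 1a 1d.

1a1d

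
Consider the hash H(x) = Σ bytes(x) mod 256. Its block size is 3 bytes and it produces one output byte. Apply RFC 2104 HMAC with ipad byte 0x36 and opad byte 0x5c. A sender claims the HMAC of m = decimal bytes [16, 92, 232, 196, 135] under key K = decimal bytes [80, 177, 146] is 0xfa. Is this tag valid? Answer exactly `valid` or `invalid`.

invalid

Key decimal bytes [80, 177, 146] = 50 b1 92 is exactly B = 3 bytes: K' = 50 b1 92.
K' ⊕ ipad = 66 87 a4; K' ⊕ opad = 0c ed ce.
Inner hash: sum = 102+135+164+16+92+232+196+135 = 1072; mod 256 = 48 → 30.
Outer hash (recomputed tag): sum = 12+237+206+48 = 503; mod 256 = 247 → f7.
Recomputed tag = f7; claimed = fa → mismatch.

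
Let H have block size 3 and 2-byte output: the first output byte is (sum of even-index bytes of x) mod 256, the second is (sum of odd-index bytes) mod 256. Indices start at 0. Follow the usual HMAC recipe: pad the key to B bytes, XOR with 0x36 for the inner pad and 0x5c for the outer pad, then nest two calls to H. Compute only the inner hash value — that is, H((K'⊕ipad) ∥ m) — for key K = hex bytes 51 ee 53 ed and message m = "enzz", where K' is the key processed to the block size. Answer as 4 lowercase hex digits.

b0cc

Key hex bytes 51 ee 53 ed is 4 bytes > B = 3, so hash it first: H(key) = a4 db, then zero-pad to 3 bytes: K' = a4 db 00.
K' ⊕ ipad = 92 ed 36.
Inner input = 92 ed 36 ∥ 65 6e 7a 7a.
Inner hash: even-index sum = 432 mod 256 = 176; odd-index sum = 460 mod 256 = 204 → b0 cc.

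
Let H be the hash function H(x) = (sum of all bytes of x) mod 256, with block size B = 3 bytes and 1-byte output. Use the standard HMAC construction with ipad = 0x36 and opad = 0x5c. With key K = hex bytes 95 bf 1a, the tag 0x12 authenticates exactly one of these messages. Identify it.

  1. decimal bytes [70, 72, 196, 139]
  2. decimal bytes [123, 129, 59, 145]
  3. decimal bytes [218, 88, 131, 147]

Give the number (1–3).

Key hex bytes 95 bf 1a is exactly B = 3 bytes: K' = 95 bf 1a.
K' ⊕ ipad = a3 89 2c; K' ⊕ opad = c9 e3 46.
m1: inner = H(a3 89 2c 46 48 c4 8b) = 35; tag = H(c9 e3 46 35) = 27
m2: inner = H(a3 89 2c 7b 81 3b 91) = 20; tag = H(c9 e3 46 20) = 12 ← matches
m3: inner = H(a3 89 2c da 58 83 93) = a0; tag = H(c9 e3 46 a0) = 92

2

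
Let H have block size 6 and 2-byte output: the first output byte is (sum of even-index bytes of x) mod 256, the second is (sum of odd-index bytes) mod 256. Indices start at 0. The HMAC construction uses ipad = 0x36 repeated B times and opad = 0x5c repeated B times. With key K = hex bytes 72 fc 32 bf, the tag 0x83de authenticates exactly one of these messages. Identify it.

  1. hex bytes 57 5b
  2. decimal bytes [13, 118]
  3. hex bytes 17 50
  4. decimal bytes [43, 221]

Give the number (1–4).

2

Key hex bytes 72 fc 32 bf is 4 bytes ≤ B = 6; zero-pad to 6 bytes: K' = 72 fc 32 bf 00 00.
K' ⊕ ipad = 44 ca 04 89 36 36; K' ⊕ opad = 2e a0 6e e3 5c 5c.
m1: inner = H(44 ca 04 89 36 36 57 5b) = d5 e4; tag = H(2e a0 6e e3 5c 5c d5 e4) = cdc3
m2: inner = H(44 ca 04 89 36 36 0d 76) = 8b ff; tag = H(2e a0 6e e3 5c 5c 8b ff) = 83de ← matches
m3: inner = H(44 ca 04 89 36 36 17 50) = 95 d9; tag = H(2e a0 6e e3 5c 5c 95 d9) = 8db8
m4: inner = H(44 ca 04 89 36 36 2b dd) = a9 66; tag = H(2e a0 6e e3 5c 5c a9 66) = a145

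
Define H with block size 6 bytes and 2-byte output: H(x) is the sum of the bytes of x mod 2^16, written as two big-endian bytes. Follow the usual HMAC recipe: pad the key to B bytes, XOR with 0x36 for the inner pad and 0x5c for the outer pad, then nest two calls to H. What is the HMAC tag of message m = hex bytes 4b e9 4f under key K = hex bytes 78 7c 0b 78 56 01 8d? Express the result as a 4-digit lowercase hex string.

Key hex bytes 78 7c 0b 78 56 01 8d is 7 bytes > B = 6, so hash it first: H(key) = 02 5b, then zero-pad to 6 bytes: K' = 02 5b 00 00 00 00.
K' ⊕ ipad = 34 6d 36 36 36 36.  K' ⊕ opad = 5e 07 5c 5c 5c 5c.
Inner input = (K'⊕ipad) ∥ m = 34 6d 36 36 36 36 ∥ 4b e9 4f.
Inner hash: sum = 52+109+54+54+54+54+75+233+79 = 764 → 02 fc.
Outer input = (K'⊕opad) ∥ inner = 5e 07 5c 5c 5c 5c ∥ 02 fc.
Outer hash (tag): sum = 94+7+92+92+92+92+2+252 = 723 → 02 d3.

02d3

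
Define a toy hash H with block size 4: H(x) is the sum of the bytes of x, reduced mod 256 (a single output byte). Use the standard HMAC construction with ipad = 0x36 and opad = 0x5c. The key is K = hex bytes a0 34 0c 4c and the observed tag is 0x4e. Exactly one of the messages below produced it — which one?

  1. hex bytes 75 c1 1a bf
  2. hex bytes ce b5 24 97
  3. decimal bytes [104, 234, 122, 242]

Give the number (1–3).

2

Key hex bytes a0 34 0c 4c is exactly B = 4 bytes: K' = a0 34 0c 4c.
K' ⊕ ipad = 96 02 3a 7a; K' ⊕ opad = fc 68 50 10.
m1: inner = H(96 02 3a 7a 75 c1 1a bf) = 5b; tag = H(fc 68 50 10 5b) = 1f
m2: inner = H(96 02 3a 7a ce b5 24 97) = 8a; tag = H(fc 68 50 10 8a) = 4e ← matches
m3: inner = H(96 02 3a 7a 68 ea 7a f2) = 0a; tag = H(fc 68 50 10 0a) = ce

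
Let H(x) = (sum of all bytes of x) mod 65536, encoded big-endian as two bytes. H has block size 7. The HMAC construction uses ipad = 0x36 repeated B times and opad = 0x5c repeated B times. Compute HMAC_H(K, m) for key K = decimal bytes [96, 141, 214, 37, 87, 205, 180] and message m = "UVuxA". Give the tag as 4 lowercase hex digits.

0454

Key decimal bytes [96, 141, 214, 37, 87, 205, 180] = 60 8d d6 25 57 cd b4 is exactly B = 7 bytes: K' = 60 8d d6 25 57 cd b4.
K' ⊕ ipad = 56 bb e0 13 61 fb 82.  K' ⊕ opad = 3c d1 8a 79 0b 91 e8.
Inner input = (K'⊕ipad) ∥ m = 56 bb e0 13 61 fb 82 ∥ 55 56 75 78 41.
Inner hash: sum = 86+187+224+19+97+251+130+85+86+117+120+65 = 1467 → 05 bb.
Outer input = (K'⊕opad) ∥ inner = 3c d1 8a 79 0b 91 e8 ∥ 05 bb.
Outer hash (tag): sum = 60+209+138+121+11+145+232+5+187 = 1108 → 04 54.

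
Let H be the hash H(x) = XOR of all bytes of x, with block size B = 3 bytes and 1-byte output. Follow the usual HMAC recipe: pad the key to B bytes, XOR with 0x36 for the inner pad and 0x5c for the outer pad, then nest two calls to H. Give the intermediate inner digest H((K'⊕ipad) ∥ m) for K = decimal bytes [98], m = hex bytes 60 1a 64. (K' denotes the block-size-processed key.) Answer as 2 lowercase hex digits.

Key decimal bytes [98] = 62 is 1 byte ≤ B = 3; zero-pad to 3 bytes: K' = 62 00 00.
K' ⊕ ipad = 54 36 36.
Inner input = 54 36 36 ∥ 60 1a 64.
Inner hash: XOR 54⊕36⊕36⊕60⊕1a⊕64 = 4a.

4a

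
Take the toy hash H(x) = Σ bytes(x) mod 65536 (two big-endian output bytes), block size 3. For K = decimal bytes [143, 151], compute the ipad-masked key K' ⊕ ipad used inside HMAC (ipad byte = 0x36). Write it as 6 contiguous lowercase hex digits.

b9a136

Key decimal bytes [143, 151] = 8f 97 is 2 bytes ≤ B = 3; zero-pad to 3 bytes: K' = 8f 97 00.
XOR each byte with 0x36: 8f⊕36=b9, 97⊕36=a1, 00⊕36=36.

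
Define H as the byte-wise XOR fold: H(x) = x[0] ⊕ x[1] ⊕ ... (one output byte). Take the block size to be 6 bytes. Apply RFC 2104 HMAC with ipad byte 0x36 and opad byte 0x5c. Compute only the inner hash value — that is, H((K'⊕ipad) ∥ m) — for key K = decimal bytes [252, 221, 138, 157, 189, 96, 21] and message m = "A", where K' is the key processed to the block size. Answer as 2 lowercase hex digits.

Key decimal bytes [252, 221, 138, 157, 189, 96, 21] = fc dd 8a 9d bd 60 15 is 7 bytes > B = 6, so hash it first: H(key) = fe, then zero-pad to 6 bytes: K' = fe 00 00 00 00 00.
K' ⊕ ipad = c8 36 36 36 36 36.
Inner input = c8 36 36 36 36 36 ∥ 41.
Inner hash: XOR c8⊕36⊕36⊕36⊕36⊕36⊕41 = bf.

bf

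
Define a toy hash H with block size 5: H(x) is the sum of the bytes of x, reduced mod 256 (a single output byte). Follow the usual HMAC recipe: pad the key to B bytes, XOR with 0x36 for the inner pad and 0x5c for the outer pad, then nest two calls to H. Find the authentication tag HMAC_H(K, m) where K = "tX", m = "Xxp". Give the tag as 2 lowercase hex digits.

Key "tX" = 74 58 is 2 bytes ≤ B = 5; zero-pad to 5 bytes: K' = 74 58 00 00 00.
K' ⊕ ipad = 42 6e 36 36 36.  K' ⊕ opad = 28 04 5c 5c 5c.
Inner input = (K'⊕ipad) ∥ m = 42 6e 36 36 36 ∥ 58 78 70.
Inner hash: sum = 66+110+54+54+54+88+120+112 = 658; mod 256 = 146 → 92.
Outer input = (K'⊕opad) ∥ inner = 28 04 5c 5c 5c ∥ 92.
Outer hash (tag): sum = 40+4+92+92+92+146 = 466; mod 256 = 210 → d2.

d2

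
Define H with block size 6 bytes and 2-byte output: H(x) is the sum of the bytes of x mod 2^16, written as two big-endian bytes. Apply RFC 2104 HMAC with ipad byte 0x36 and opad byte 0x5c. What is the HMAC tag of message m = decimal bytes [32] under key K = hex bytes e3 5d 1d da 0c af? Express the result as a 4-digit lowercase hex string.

Key hex bytes e3 5d 1d da 0c af is exactly B = 6 bytes: K' = e3 5d 1d da 0c af.
K' ⊕ ipad = d5 6b 2b ec 3a 99.  K' ⊕ opad = bf 01 41 86 50 f3.
Inner input = (K'⊕ipad) ∥ m = d5 6b 2b ec 3a 99 ∥ 20.
Inner hash: sum = 213+107+43+236+58+153+32 = 842 → 03 4a.
Outer input = (K'⊕opad) ∥ inner = bf 01 41 86 50 f3 ∥ 03 4a.
Outer hash (tag): sum = 191+1+65+134+80+243+3+74 = 791 → 03 17.

0317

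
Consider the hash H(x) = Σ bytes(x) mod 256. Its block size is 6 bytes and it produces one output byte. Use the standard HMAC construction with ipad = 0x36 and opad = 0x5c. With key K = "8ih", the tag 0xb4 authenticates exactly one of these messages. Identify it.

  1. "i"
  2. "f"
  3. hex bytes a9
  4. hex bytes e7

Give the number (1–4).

Key "8ih" = 38 69 68 is 3 bytes ≤ B = 6; zero-pad to 6 bytes: K' = 38 69 68 00 00 00.
K' ⊕ ipad = 0e 5f 5e 36 36 36; K' ⊕ opad = 64 35 34 5c 5c 5c.
m1: inner = H(0e 5f 5e 36 36 36 69) = d6; tag = H(64 35 34 5c 5c 5c d6) = b7
m2: inner = H(0e 5f 5e 36 36 36 66) = d3; tag = H(64 35 34 5c 5c 5c d3) = b4 ← matches
m3: inner = H(0e 5f 5e 36 36 36 a9) = 16; tag = H(64 35 34 5c 5c 5c 16) = f7
m4: inner = H(0e 5f 5e 36 36 36 e7) = 54; tag = H(64 35 34 5c 5c 5c 54) = 35

2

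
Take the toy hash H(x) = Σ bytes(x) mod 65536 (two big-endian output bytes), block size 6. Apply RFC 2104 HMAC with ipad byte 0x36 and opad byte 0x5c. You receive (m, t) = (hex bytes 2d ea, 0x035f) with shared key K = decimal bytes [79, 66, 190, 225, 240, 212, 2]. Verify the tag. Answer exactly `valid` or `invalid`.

valid

Key decimal bytes [79, 66, 190, 225, 240, 212, 2] = 4f 42 be e1 f0 d4 02 is 7 bytes > B = 6, so hash it first: H(key) = 03 f6, then zero-pad to 6 bytes: K' = 03 f6 00 00 00 00.
K' ⊕ ipad = 35 c0 36 36 36 36; K' ⊕ opad = 5f aa 5c 5c 5c 5c.
Inner hash: sum = 53+192+54+54+54+54+45+234 = 740 → 02 e4.
Outer hash (recomputed tag): sum = 95+170+92+92+92+92+2+228 = 863 → 03 5f.
Recomputed tag = 035f; claimed = 035f → match.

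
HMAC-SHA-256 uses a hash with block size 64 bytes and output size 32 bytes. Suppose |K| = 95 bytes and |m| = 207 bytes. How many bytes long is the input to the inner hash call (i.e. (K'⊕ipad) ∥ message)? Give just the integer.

271

Key is 95 > 64 bytes, so it is hashed to 32 bytes then zero-padded to 64: |K'| = 64.
Inner input = (K'⊕ipad) ∥ m → 64 + 207 = 271 bytes.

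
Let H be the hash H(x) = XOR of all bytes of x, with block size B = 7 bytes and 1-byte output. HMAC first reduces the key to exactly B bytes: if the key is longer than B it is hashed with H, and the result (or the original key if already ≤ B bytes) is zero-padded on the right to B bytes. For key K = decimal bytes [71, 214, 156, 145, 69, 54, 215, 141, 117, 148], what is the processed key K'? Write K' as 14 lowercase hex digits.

54000000000000

|K| = 10 > B = 7, so first hash the key.
H(K): XOR 47⊕d6⊕9c⊕91⊕45⊕36⊕d7⊕8d⊕75⊕94 = 54.
Zero-pad H(K) = 54 to 7 bytes: K' = 54 00 00 00 00 00 00.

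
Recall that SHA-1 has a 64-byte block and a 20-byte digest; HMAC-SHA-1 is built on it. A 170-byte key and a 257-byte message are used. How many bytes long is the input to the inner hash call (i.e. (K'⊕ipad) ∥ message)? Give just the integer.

321

Key is 170 > 64 bytes, so it is hashed to 20 bytes then zero-padded to 64: |K'| = 64.
Inner input = (K'⊕ipad) ∥ m → 64 + 257 = 321 bytes.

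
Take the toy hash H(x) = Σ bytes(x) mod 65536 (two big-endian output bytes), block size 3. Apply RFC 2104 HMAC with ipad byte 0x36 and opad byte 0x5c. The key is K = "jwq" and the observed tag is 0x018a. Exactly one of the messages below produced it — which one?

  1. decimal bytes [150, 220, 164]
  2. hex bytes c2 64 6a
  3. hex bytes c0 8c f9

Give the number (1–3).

Key "jwq" = 6a 77 71 is exactly B = 3 bytes: K' = 6a 77 71.
K' ⊕ ipad = 5c 41 47; K' ⊕ opad = 36 2b 2d.
m1: inner = H(5c 41 47 96 dc a4) = 02 fa; tag = H(36 2b 2d 02 fa) = 018a ← matches
m2: inner = H(5c 41 47 c2 64 6a) = 02 74; tag = H(36 2b 2d 02 74) = 0104
m3: inner = H(5c 41 47 c0 8c f9) = 03 29; tag = H(36 2b 2d 03 29) = 00ba

1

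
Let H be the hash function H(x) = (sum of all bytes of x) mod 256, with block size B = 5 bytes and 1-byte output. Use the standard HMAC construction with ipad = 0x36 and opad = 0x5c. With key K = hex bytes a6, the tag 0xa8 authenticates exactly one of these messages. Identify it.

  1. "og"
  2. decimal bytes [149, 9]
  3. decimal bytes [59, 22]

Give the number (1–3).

1

Key hex bytes a6 is 1 byte ≤ B = 5; zero-pad to 5 bytes: K' = a6 00 00 00 00.
K' ⊕ ipad = 90 36 36 36 36; K' ⊕ opad = fa 5c 5c 5c 5c.
m1: inner = H(90 36 36 36 36 6f 67) = 3e; tag = H(fa 5c 5c 5c 5c 3e) = a8 ← matches
m2: inner = H(90 36 36 36 36 95 09) = 06; tag = H(fa 5c 5c 5c 5c 06) = 70
m3: inner = H(90 36 36 36 36 3b 16) = b9; tag = H(fa 5c 5c 5c 5c b9) = 23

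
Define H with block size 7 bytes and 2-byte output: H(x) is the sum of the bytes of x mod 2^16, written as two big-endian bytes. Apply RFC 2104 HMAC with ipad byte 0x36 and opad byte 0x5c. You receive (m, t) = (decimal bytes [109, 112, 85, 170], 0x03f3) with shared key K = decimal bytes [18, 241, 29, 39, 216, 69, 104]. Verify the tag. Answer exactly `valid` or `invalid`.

invalid

Key decimal bytes [18, 241, 29, 39, 216, 69, 104] = 12 f1 1d 27 d8 45 68 is exactly B = 7 bytes: K' = 12 f1 1d 27 d8 45 68.
K' ⊕ ipad = 24 c7 2b 11 ee 73 5e; K' ⊕ opad = 4e ad 41 7b 84 19 34.
Inner hash: sum = 36+199+43+17+238+115+94+109+112+85+170 = 1218 → 04 c2.
Outer hash (recomputed tag): sum = 78+173+65+123+132+25+52+4+194 = 846 → 03 4e.
Recomputed tag = 034e; claimed = 03f3 → mismatch.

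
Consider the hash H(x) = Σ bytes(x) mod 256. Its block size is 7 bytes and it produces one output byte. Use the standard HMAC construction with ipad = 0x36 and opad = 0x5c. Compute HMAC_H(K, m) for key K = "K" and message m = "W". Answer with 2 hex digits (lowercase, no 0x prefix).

Key "K" = 4b is 1 byte ≤ B = 7; zero-pad to 7 bytes: K' = 4b 00 00 00 00 00 00.
K' ⊕ ipad = 7d 36 36 36 36 36 36.  K' ⊕ opad = 17 5c 5c 5c 5c 5c 5c.
Inner input = (K'⊕ipad) ∥ m = 7d 36 36 36 36 36 36 ∥ 57.
Inner hash: sum = 125+54+54+54+54+54+54+87 = 536; mod 256 = 24 → 18.
Outer input = (K'⊕opad) ∥ inner = 17 5c 5c 5c 5c 5c 5c ∥ 18.
Outer hash (tag): sum = 23+92+92+92+92+92+92+24 = 599; mod 256 = 87 → 57.

57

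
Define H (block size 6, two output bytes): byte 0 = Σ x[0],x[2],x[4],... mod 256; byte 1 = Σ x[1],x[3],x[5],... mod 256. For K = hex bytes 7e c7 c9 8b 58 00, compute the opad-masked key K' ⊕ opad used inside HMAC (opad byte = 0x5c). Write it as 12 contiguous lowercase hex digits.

Key hex bytes 7e c7 c9 8b 58 00 is exactly B = 6 bytes: K' = 7e c7 c9 8b 58 00.
XOR each byte with 0x5c: 7e⊕5c=22, c7⊕5c=9b, c9⊕5c=95, 8b⊕5c=d7, 58⊕5c=04, 00⊕5c=5c.

229b95d7045c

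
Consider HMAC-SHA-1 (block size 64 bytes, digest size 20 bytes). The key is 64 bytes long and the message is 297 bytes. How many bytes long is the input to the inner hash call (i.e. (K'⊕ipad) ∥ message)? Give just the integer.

Key is 64 ≤ 64 bytes, zero-padded: |K'| = 64.
Inner input = (K'⊕ipad) ∥ m → 64 + 297 = 361 bytes.

361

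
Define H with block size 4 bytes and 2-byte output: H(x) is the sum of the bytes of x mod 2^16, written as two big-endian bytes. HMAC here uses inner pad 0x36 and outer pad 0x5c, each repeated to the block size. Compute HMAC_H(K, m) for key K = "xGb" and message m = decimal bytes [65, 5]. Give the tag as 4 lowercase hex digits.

0169

Key "xGb" = 78 47 62 is 3 bytes ≤ B = 4; zero-pad to 4 bytes: K' = 78 47 62 00.
K' ⊕ ipad = 4e 71 54 36.  K' ⊕ opad = 24 1b 3e 5c.
Inner input = (K'⊕ipad) ∥ m = 4e 71 54 36 ∥ 41 05.
Inner hash: sum = 78+113+84+54+65+5 = 399 → 01 8f.
Outer input = (K'⊕opad) ∥ inner = 24 1b 3e 5c ∥ 01 8f.
Outer hash (tag): sum = 36+27+62+92+1+143 = 361 → 01 69.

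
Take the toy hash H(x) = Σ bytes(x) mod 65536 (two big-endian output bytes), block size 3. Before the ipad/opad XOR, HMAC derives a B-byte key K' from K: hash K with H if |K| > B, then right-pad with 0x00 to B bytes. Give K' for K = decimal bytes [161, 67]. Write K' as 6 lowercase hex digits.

a14300

Key decimal bytes [161, 67] = a1 43 is 2 bytes ≤ B = 3; zero-pad to 3 bytes: K' = a1 43 00.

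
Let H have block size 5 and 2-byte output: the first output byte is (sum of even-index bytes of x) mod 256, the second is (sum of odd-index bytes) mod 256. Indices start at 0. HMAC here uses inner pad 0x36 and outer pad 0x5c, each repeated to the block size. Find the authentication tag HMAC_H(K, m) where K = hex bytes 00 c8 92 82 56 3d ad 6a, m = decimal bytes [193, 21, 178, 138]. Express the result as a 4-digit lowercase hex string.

f1b7

Key hex bytes 00 c8 92 82 56 3d ad 6a is 8 bytes > B = 5, so hash it first: H(key) = 95 f1, then zero-pad to 5 bytes: K' = 95 f1 00 00 00.
K' ⊕ ipad = a3 c7 36 36 36.  K' ⊕ opad = c9 ad 5c 5c 5c.
Inner input = (K'⊕ipad) ∥ m = a3 c7 36 36 36 ∥ c1 15 b2 8a.
Inner hash: even-index sum = 430 mod 256 = 174; odd-index sum = 624 mod 256 = 112 → ae 70.
Outer input = (K'⊕opad) ∥ inner = c9 ad 5c 5c 5c ∥ ae 70.
Outer hash (tag): even-index sum = 497 mod 256 = 241; odd-index sum = 439 mod 256 = 183 → f1 b7.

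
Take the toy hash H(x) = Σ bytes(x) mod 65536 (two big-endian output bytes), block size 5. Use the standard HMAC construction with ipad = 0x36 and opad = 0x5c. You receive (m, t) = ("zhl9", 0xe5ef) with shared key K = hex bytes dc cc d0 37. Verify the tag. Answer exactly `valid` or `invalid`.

Key hex bytes dc cc d0 37 is 4 bytes ≤ B = 5; zero-pad to 5 bytes: K' = dc cc d0 37 00.
K' ⊕ ipad = ea fa e6 01 36; K' ⊕ opad = 80 90 8c 6b 5c.
Inner hash: sum = 234+250+230+1+54+122+104+108+57 = 1160 → 04 88.
Outer hash (recomputed tag): sum = 128+144+140+107+92+4+136 = 751 → 02 ef.
Recomputed tag = 02ef; claimed = e5ef → mismatch.

invalid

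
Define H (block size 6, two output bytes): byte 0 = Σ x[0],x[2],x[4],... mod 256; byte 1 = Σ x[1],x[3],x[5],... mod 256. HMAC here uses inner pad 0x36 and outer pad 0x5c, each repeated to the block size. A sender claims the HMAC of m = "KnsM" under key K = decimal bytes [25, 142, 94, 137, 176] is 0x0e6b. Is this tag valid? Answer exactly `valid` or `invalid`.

Key decimal bytes [25, 142, 94, 137, 176] = 19 8e 5e 89 b0 is 5 bytes ≤ B = 6; zero-pad to 6 bytes: K' = 19 8e 5e 89 b0 00.
K' ⊕ ipad = 2f b8 68 bf 86 36; K' ⊕ opad = 45 d2 02 d5 ec 5c.
Inner hash: even-index sum = 475 mod 256 = 219; odd-index sum = 616 mod 256 = 104 → db 68.
Outer hash (recomputed tag): even-index sum = 526 mod 256 = 14; odd-index sum = 619 mod 256 = 107 → 0e 6b.
Recomputed tag = 0e6b; claimed = 0e6b → match.

valid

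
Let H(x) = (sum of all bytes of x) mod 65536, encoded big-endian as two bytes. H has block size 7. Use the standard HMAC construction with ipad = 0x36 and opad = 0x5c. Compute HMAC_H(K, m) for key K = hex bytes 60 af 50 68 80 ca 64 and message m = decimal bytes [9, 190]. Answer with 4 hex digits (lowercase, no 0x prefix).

039b

Key hex bytes 60 af 50 68 80 ca 64 is exactly B = 7 bytes: K' = 60 af 50 68 80 ca 64.
K' ⊕ ipad = 56 99 66 5e b6 fc 52.  K' ⊕ opad = 3c f3 0c 34 dc 96 38.
Inner input = (K'⊕ipad) ∥ m = 56 99 66 5e b6 fc 52 ∥ 09 be.
Inner hash: sum = 86+153+102+94+182+252+82+9+190 = 1150 → 04 7e.
Outer input = (K'⊕opad) ∥ inner = 3c f3 0c 34 dc 96 38 ∥ 04 7e.
Outer hash (tag): sum = 60+243+12+52+220+150+56+4+126 = 923 → 03 9b.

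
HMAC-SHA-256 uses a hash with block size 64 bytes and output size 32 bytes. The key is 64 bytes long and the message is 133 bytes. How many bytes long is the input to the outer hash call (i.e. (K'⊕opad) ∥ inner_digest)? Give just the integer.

Key is 64 ≤ 64 bytes, zero-padded: |K'| = 64.
Outer input = (K'⊕opad) ∥ H(inner) → 64 + 32 = 96 bytes.

96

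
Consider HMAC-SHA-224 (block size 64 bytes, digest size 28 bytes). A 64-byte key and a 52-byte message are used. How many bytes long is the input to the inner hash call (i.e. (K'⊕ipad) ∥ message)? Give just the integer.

116

Key is 64 ≤ 64 bytes, zero-padded: |K'| = 64.
Inner input = (K'⊕ipad) ∥ m → 64 + 52 = 116 bytes.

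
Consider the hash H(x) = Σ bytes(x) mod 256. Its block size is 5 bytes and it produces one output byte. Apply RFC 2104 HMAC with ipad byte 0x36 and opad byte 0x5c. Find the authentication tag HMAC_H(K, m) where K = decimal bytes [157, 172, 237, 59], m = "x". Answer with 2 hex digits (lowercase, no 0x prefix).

Key decimal bytes [157, 172, 237, 59] = 9d ac ed 3b is 4 bytes ≤ B = 5; zero-pad to 5 bytes: K' = 9d ac ed 3b 00.
K' ⊕ ipad = ab 9a db 0d 36.  K' ⊕ opad = c1 f0 b1 67 5c.
Inner input = (K'⊕ipad) ∥ m = ab 9a db 0d 36 ∥ 78.
Inner hash: sum = 171+154+219+13+54+120 = 731; mod 256 = 219 → db.
Outer input = (K'⊕opad) ∥ inner = c1 f0 b1 67 5c ∥ db.
Outer hash (tag): sum = 193+240+177+103+92+219 = 1024; mod 256 = 0 → 00.

00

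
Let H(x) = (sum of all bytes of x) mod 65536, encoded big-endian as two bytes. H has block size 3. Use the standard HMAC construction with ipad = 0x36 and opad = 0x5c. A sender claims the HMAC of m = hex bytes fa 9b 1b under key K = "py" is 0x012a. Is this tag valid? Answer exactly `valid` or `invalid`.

valid

Key "py" = 70 79 is 2 bytes ≤ B = 3; zero-pad to 3 bytes: K' = 70 79 00.
K' ⊕ ipad = 46 4f 36; K' ⊕ opad = 2c 25 5c.
Inner hash: sum = 70+79+54+250+155+27 = 635 → 02 7b.
Outer hash (recomputed tag): sum = 44+37+92+2+123 = 298 → 01 2a.
Recomputed tag = 012a; claimed = 012a → match.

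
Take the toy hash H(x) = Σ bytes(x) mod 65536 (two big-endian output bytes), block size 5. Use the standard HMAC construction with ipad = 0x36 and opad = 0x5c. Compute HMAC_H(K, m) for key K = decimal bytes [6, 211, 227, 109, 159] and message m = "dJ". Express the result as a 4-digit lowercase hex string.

Key decimal bytes [6, 211, 227, 109, 159] = 06 d3 e3 6d 9f is exactly B = 5 bytes: K' = 06 d3 e3 6d 9f.
K' ⊕ ipad = 30 e5 d5 5b a9.  K' ⊕ opad = 5a 8f bf 31 c3.
Inner input = (K'⊕ipad) ∥ m = 30 e5 d5 5b a9 ∥ 64 4a.
Inner hash: sum = 48+229+213+91+169+100+74 = 924 → 03 9c.
Outer input = (K'⊕opad) ∥ inner = 5a 8f bf 31 c3 ∥ 03 9c.
Outer hash (tag): sum = 90+143+191+49+195+3+156 = 827 → 03 3b.

033b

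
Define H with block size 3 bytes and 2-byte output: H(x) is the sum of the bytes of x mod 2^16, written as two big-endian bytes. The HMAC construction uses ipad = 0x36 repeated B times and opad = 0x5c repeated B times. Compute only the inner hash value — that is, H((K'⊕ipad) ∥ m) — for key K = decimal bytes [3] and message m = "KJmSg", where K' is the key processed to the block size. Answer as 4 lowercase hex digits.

025d

Key decimal bytes [3] = 03 is 1 byte ≤ B = 3; zero-pad to 3 bytes: K' = 03 00 00.
K' ⊕ ipad = 35 36 36.
Inner input = 35 36 36 ∥ 4b 4a 6d 53 67.
Inner hash: sum = 53+54+54+75+74+109+83+103 = 605 → 02 5d.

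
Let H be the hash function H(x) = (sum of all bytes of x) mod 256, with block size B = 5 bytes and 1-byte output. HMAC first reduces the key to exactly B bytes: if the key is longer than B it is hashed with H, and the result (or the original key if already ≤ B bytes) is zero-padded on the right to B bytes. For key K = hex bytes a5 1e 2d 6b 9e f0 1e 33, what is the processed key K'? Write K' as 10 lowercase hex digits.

3a00000000

|K| = 8 > B = 5, so first hash the key.
H(K): sum = 165+30+45+107+158+240+30+51 = 826; mod 256 = 58 → 3a.
Zero-pad H(K) = 3a to 5 bytes: K' = 3a 00 00 00 00.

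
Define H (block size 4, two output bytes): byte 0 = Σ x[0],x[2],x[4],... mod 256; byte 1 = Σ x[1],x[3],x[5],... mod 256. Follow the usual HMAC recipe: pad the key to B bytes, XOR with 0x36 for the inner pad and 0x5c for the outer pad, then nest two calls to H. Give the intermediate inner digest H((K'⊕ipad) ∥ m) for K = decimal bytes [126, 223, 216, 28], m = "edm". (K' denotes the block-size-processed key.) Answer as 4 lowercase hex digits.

Key decimal bytes [126, 223, 216, 28] = 7e df d8 1c is exactly B = 4 bytes: K' = 7e df d8 1c.
K' ⊕ ipad = 48 e9 ee 2a.
Inner input = 48 e9 ee 2a ∥ 65 64 6d.
Inner hash: even-index sum = 520 mod 256 = 8; odd-index sum = 375 mod 256 = 119 → 08 77.

0877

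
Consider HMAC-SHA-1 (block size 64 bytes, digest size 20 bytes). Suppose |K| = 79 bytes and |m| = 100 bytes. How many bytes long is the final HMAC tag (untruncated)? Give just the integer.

The tag is one SHA-1 digest: 20 bytes.

20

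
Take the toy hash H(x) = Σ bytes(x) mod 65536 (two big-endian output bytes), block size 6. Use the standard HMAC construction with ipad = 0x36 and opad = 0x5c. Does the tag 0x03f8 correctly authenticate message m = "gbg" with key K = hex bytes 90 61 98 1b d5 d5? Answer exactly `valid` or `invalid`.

valid

Key hex bytes 90 61 98 1b d5 d5 is exactly B = 6 bytes: K' = 90 61 98 1b d5 d5.
K' ⊕ ipad = a6 57 ae 2d e3 e3; K' ⊕ opad = cc 3d c4 47 89 89.
Inner hash: sum = 166+87+174+45+227+227+103+98+103 = 1230 → 04 ce.
Outer hash (recomputed tag): sum = 204+61+196+71+137+137+4+206 = 1016 → 03 f8.
Recomputed tag = 03f8; claimed = 03f8 → match.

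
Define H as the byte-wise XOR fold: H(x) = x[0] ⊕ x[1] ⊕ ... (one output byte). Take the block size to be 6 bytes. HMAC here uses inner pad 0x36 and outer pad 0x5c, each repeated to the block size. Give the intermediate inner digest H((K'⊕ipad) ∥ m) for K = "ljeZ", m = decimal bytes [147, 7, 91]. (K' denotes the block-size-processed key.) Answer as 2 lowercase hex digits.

Key "ljeZ" = 6c 6a 65 5a is 4 bytes ≤ B = 6; zero-pad to 6 bytes: K' = 6c 6a 65 5a 00 00.
K' ⊕ ipad = 5a 5c 53 6c 36 36.
Inner input = 5a 5c 53 6c 36 36 ∥ 93 07 5b.
Inner hash: XOR 5a⊕5c⊕53⊕6c⊕36⊕36⊕93⊕07⊕5b = f6.

f6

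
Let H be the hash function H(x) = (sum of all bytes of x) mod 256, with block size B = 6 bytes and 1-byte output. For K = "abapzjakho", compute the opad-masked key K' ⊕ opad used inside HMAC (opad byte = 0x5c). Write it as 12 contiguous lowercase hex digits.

475c5c5c5c5c

Key "abapzjakho" = 61 62 61 70 7a 6a 61 6b 68 6f is 10 bytes > B = 6, so hash it first: H(key) = 1b, then zero-pad to 6 bytes: K' = 1b 00 00 00 00 00.
XOR each byte with 0x5c: 1b⊕5c=47, 00⊕5c=5c, 00⊕5c=5c, 00⊕5c=5c, 00⊕5c=5c, 00⊕5c=5c.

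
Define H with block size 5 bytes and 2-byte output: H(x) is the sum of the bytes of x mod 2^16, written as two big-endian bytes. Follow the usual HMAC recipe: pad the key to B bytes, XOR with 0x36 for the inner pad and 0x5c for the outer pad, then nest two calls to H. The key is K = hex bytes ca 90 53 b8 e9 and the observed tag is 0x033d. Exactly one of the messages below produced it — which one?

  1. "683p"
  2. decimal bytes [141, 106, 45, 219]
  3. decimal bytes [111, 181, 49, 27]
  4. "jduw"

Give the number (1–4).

Key hex bytes ca 90 53 b8 e9 is exactly B = 5 bytes: K' = ca 90 53 b8 e9.
K' ⊕ ipad = fc a6 65 8e df; K' ⊕ opad = 96 cc 0f e4 b5.
m1: inner = H(fc a6 65 8e df 36 38 33 70) = 04 85; tag = H(96 cc 0f e4 b5 04 85) = 0393
m2: inner = H(fc a6 65 8e df 8d 6a 2d db) = 05 73; tag = H(96 cc 0f e4 b5 05 73) = 0382
m3: inner = H(fc a6 65 8e df 6f b5 31 1b) = 04 e4; tag = H(96 cc 0f e4 b5 04 e4) = 03f2
m4: inner = H(fc a6 65 8e df 6a 64 75 77) = 05 2e; tag = H(96 cc 0f e4 b5 05 2e) = 033d ← matches

4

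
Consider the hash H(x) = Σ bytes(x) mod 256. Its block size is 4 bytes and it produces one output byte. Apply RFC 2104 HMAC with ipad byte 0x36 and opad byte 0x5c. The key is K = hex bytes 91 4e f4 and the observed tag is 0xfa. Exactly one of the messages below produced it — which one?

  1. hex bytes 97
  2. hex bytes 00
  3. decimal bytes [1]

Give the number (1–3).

2

Key hex bytes 91 4e f4 is 3 bytes ≤ B = 4; zero-pad to 4 bytes: K' = 91 4e f4 00.
K' ⊕ ipad = a7 78 c2 36; K' ⊕ opad = cd 12 a8 5c.
m1: inner = H(a7 78 c2 36 97) = ae; tag = H(cd 12 a8 5c ae) = 91
m2: inner = H(a7 78 c2 36 00) = 17; tag = H(cd 12 a8 5c 17) = fa ← matches
m3: inner = H(a7 78 c2 36 01) = 18; tag = H(cd 12 a8 5c 18) = fb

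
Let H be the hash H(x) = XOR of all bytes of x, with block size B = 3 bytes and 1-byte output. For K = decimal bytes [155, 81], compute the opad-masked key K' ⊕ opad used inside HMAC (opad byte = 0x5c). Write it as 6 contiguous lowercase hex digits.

c70d5c

Key decimal bytes [155, 81] = 9b 51 is 2 bytes ≤ B = 3; zero-pad to 3 bytes: K' = 9b 51 00.
XOR each byte with 0x5c: 9b⊕5c=c7, 51⊕5c=0d, 00⊕5c=5c.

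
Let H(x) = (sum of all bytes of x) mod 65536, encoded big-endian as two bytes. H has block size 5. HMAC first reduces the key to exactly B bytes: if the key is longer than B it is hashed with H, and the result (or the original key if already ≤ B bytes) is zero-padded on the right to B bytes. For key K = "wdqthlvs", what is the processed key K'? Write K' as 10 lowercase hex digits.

|K| = 8 > B = 5, so first hash the key.
H(K): sum = 119+100+113+116+104+108+118+115 = 893 → 03 7d.
Zero-pad H(K) = 03 7d to 5 bytes: K' = 03 7d 00 00 00.

037d000000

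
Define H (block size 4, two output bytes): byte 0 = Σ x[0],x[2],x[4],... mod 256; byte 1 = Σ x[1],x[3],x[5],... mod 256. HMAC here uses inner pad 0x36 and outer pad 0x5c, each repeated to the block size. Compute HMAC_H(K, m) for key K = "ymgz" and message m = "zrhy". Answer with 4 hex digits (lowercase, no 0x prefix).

e2e9

Key "ymgz" = 79 6d 67 7a is exactly B = 4 bytes: K' = 79 6d 67 7a.
K' ⊕ ipad = 4f 5b 51 4c.  K' ⊕ opad = 25 31 3b 26.
Inner input = (K'⊕ipad) ∥ m = 4f 5b 51 4c ∥ 7a 72 68 79.
Inner hash: even-index sum = 386 mod 256 = 130; odd-index sum = 402 mod 256 = 146 → 82 92.
Outer input = (K'⊕opad) ∥ inner = 25 31 3b 26 ∥ 82 92.
Outer hash (tag): even-index sum = 226 mod 256 = 226; odd-index sum = 233 mod 256 = 233 → e2 e9.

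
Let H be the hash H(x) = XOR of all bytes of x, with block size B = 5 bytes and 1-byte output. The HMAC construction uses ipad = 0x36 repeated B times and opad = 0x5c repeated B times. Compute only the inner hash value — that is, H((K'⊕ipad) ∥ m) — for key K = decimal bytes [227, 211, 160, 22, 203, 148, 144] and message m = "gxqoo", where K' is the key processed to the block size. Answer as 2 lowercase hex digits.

11

Key decimal bytes [227, 211, 160, 22, 203, 148, 144] = e3 d3 a0 16 cb 94 90 is 7 bytes > B = 5, so hash it first: H(key) = 49, then zero-pad to 5 bytes: K' = 49 00 00 00 00.
K' ⊕ ipad = 7f 36 36 36 36.
Inner input = 7f 36 36 36 36 ∥ 67 78 71 6f 6f.
Inner hash: XOR 7f⊕36⊕36⊕36⊕36⊕67⊕78⊕71⊕6f⊕6f = 11.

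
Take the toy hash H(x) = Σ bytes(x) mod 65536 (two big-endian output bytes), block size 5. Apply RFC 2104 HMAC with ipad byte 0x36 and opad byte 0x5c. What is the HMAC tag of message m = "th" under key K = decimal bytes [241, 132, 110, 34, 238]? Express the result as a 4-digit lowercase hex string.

0383

Key decimal bytes [241, 132, 110, 34, 238] = f1 84 6e 22 ee is exactly B = 5 bytes: K' = f1 84 6e 22 ee.
K' ⊕ ipad = c7 b2 58 14 d8.  K' ⊕ opad = ad d8 32 7e b2.
Inner input = (K'⊕ipad) ∥ m = c7 b2 58 14 d8 ∥ 74 68.
Inner hash: sum = 199+178+88+20+216+116+104 = 921 → 03 99.
Outer input = (K'⊕opad) ∥ inner = ad d8 32 7e b2 ∥ 03 99.
Outer hash (tag): sum = 173+216+50+126+178+3+153 = 899 → 03 83.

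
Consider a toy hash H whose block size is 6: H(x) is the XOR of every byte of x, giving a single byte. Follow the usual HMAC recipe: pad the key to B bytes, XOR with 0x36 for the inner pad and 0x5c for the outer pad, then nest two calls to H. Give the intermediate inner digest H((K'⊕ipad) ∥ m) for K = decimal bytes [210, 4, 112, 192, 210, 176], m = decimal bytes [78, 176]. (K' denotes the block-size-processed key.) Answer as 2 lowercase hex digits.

Key decimal bytes [210, 4, 112, 192, 210, 176] = d2 04 70 c0 d2 b0 is exactly B = 6 bytes: K' = d2 04 70 c0 d2 b0.
K' ⊕ ipad = e4 32 46 f6 e4 86.
Inner input = e4 32 46 f6 e4 86 ∥ 4e b0.
Inner hash: XOR e4⊕32⊕46⊕f6⊕e4⊕86⊕4e⊕b0 = fa.

fa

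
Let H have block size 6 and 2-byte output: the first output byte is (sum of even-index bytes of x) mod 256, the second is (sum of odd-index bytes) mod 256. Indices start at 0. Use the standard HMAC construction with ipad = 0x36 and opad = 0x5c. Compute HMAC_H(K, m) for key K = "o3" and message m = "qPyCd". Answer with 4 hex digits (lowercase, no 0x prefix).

Key "o3" = 6f 33 is 2 bytes ≤ B = 6; zero-pad to 6 bytes: K' = 6f 33 00 00 00 00.
K' ⊕ ipad = 59 05 36 36 36 36.  K' ⊕ opad = 33 6f 5c 5c 5c 5c.
Inner input = (K'⊕ipad) ∥ m = 59 05 36 36 36 36 ∥ 71 50 79 43 64.
Inner hash: even-index sum = 531 mod 256 = 19; odd-index sum = 260 mod 256 = 4 → 13 04.
Outer input = (K'⊕opad) ∥ inner = 33 6f 5c 5c 5c 5c ∥ 13 04.
Outer hash (tag): even-index sum = 254 mod 256 = 254; odd-index sum = 299 mod 256 = 43 → fe 2b.

fe2b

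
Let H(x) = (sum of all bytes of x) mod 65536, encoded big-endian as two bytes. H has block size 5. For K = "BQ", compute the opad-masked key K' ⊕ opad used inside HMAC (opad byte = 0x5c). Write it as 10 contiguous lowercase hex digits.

1e0d5c5c5c

Key "BQ" = 42 51 is 2 bytes ≤ B = 5; zero-pad to 5 bytes: K' = 42 51 00 00 00.
XOR each byte with 0x5c: 42⊕5c=1e, 51⊕5c=0d, 00⊕5c=5c, 00⊕5c=5c, 00⊕5c=5c.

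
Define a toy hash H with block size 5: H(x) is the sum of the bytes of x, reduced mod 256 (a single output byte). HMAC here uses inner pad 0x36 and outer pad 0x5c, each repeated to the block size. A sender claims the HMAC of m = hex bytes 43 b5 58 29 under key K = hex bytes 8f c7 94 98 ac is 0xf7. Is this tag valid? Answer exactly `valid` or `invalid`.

valid

Key hex bytes 8f c7 94 98 ac is exactly B = 5 bytes: K' = 8f c7 94 98 ac.
K' ⊕ ipad = b9 f1 a2 ae 9a; K' ⊕ opad = d3 9b c8 c4 f0.
Inner hash: sum = 185+241+162+174+154+67+181+88+41 = 1293; mod 256 = 13 → 0d.
Outer hash (recomputed tag): sum = 211+155+200+196+240+13 = 1015; mod 256 = 247 → f7.
Recomputed tag = f7; claimed = f7 → match.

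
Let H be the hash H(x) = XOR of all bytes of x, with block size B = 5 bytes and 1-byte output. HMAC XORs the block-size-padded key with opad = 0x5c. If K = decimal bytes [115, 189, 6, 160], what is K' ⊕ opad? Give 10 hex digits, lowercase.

2fe15afc5c

Key decimal bytes [115, 189, 6, 160] = 73 bd 06 a0 is 4 bytes ≤ B = 5; zero-pad to 5 bytes: K' = 73 bd 06 a0 00.
XOR each byte with 0x5c: 73⊕5c=2f, bd⊕5c=e1, 06⊕5c=5a, a0⊕5c=fc, 00⊕5c=5c.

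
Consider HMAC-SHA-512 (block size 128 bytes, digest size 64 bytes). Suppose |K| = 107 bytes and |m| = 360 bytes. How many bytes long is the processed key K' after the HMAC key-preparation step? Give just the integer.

128

Key is 107 ≤ 128 bytes, zero-padded: |K'| = 128.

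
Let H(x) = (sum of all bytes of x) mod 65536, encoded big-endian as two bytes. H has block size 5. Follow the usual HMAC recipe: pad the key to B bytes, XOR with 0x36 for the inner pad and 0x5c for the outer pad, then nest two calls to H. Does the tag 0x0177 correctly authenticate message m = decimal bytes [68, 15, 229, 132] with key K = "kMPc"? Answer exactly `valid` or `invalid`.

Key "kMPc" = 6b 4d 50 63 is 4 bytes ≤ B = 5; zero-pad to 5 bytes: K' = 6b 4d 50 63 00.
K' ⊕ ipad = 5d 7b 66 55 36; K' ⊕ opad = 37 11 0c 3f 5c.
Inner hash: sum = 93+123+102+85+54+68+15+229+132 = 901 → 03 85.
Outer hash (recomputed tag): sum = 55+17+12+63+92+3+133 = 375 → 01 77.
Recomputed tag = 0177; claimed = 0177 → match.

valid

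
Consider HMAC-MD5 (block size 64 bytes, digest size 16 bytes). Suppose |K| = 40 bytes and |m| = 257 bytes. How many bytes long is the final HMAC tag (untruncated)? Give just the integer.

16

The tag is one MD5 digest: 16 bytes.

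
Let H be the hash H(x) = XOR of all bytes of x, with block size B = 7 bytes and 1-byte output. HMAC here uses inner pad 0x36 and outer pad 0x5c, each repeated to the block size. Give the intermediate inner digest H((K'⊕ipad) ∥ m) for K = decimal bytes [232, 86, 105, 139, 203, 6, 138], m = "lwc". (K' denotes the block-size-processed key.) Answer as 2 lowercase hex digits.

Key decimal bytes [232, 86, 105, 139, 203, 6, 138] = e8 56 69 8b cb 06 8a is exactly B = 7 bytes: K' = e8 56 69 8b cb 06 8a.
K' ⊕ ipad = de 60 5f bd fd 30 bc.
Inner input = de 60 5f bd fd 30 bc ∥ 6c 77 63.
Inner hash: XOR de⊕60⊕5f⊕bd⊕fd⊕30⊕bc⊕6c⊕77⊕63 = 55.

55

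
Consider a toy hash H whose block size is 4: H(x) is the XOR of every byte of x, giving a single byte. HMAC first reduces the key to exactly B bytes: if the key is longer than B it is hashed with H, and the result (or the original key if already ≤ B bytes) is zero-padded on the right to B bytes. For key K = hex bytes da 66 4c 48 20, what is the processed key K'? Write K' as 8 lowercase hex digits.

98000000

|K| = 5 > B = 4, so first hash the key.
H(K): XOR da⊕66⊕4c⊕48⊕20 = 98.
Zero-pad H(K) = 98 to 4 bytes: K' = 98 00 00 00.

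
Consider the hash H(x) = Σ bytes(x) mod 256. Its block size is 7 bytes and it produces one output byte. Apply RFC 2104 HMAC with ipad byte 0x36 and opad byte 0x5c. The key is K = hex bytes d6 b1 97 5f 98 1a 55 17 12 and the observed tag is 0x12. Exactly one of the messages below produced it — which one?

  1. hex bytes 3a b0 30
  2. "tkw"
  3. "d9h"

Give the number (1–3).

1

Key hex bytes d6 b1 97 5f 98 1a 55 17 12 is 9 bytes > B = 7, so hash it first: H(key) = ad, then zero-pad to 7 bytes: K' = ad 00 00 00 00 00 00.
K' ⊕ ipad = 9b 36 36 36 36 36 36; K' ⊕ opad = f1 5c 5c 5c 5c 5c 5c.
m1: inner = H(9b 36 36 36 36 36 36 3a b0 30) = f9; tag = H(f1 5c 5c 5c 5c 5c 5c f9) = 12 ← matches
m2: inner = H(9b 36 36 36 36 36 36 74 6b 77) = 35; tag = H(f1 5c 5c 5c 5c 5c 5c 35) = 4e
m3: inner = H(9b 36 36 36 36 36 36 64 39 68) = e4; tag = H(f1 5c 5c 5c 5c 5c 5c e4) = fd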